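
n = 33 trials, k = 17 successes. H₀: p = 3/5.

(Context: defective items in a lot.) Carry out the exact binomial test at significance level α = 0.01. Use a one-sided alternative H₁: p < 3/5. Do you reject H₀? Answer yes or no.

reject H₀: no

Exact binomial: n=33, k=17, p₀=3/5=0.6000
P(X≤17) from Σ C(n,i)·p₀^i·(1−p₀)^(n−i)
p-value (one-sided, H₁ less) = 0.20592
At α=0.01: p ≥ α → fail to reject H₀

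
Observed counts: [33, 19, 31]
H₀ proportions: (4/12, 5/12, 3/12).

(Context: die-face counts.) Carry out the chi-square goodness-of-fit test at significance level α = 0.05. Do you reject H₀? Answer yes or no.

reject H₀: yes

n = 83; E_i = n·p_i = [27.67, 34.58, 20.75]
χ² = (33−27.67)²/27.67 + (19−34.58)²/34.58 + (31−20.75)²/20.75 = 13.1133
df = 2
p-value (upper-tail) = 0.00142
At α=0.05: p < α → reject H₀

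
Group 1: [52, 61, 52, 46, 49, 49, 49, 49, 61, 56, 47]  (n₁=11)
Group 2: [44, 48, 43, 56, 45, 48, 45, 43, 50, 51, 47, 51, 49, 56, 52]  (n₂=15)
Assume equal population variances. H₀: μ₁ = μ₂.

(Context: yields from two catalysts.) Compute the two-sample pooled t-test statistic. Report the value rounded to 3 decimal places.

x̄₁=51.909, s₁=5.243, n₁=11
x̄₂=48.533, s₂=4.207, n₂=15
s_p² = [10·5.243² + 14·4.207²]/24 = 21.7768
SE = √(s_p²·(1/11+1/15)) = 1.8524
t = (51.909−48.533)/1.8524 = 1.8223
df = 24

test statistic = 1.822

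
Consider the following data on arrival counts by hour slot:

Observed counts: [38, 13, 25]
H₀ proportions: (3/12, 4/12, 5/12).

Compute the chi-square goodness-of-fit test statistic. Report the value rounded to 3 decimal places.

n = 76; E_i = n·p_i = [19.00, 25.33, 31.67]
χ² = (38−19.00)²/19.00 + (13−25.33)²/25.33 + (25−31.67)²/31.67 = 26.4079
df = 2

test statistic = 26.408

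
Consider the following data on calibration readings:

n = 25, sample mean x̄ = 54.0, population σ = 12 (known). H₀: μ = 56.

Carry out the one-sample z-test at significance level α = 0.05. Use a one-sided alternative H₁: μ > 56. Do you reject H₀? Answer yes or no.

SE = σ/√n = 12/√25 = 2.4000
z = (x̄−μ₀)/SE = (54.0−56)/2.4000 = -0.8333
p-value (one-sided, H₁ greater) = 0.79767
At α=0.05: p ≥ α → fail to reject H₀

reject H₀: no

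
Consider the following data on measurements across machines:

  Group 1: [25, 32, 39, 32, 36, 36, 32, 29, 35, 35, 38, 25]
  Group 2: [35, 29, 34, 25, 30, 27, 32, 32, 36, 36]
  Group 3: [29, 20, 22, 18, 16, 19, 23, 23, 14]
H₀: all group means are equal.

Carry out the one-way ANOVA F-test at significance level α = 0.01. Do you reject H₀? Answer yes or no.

Group means [32.83, 31.60, 20.44], grand mean 28.839
SSB = Σnᵢ(x̄ᵢ−x̄)² = 901.905; SSW = ΣΣ(x−x̄ᵢ)² = 522.289
MSB = 901.905/2 = 450.9523; MSW = 522.289/28 = 18.6532
F = MSB/MSW = 24.1756
df = (2, 28)
p-value (upper-tail) = 0.00000
At α=0.01: p < α → reject H₀

reject H₀: yes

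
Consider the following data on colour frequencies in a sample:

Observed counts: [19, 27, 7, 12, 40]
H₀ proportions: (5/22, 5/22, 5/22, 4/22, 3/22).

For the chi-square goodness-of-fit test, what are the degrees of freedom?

df = k − 1 = 5 − 1 = 4

degrees of freedom = 4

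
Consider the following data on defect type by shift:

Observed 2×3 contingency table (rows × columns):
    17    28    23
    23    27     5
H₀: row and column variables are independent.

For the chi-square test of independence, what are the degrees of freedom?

df = (r−1)(c−1) = (2−1)·(3−1) = 2

degrees of freedom = 2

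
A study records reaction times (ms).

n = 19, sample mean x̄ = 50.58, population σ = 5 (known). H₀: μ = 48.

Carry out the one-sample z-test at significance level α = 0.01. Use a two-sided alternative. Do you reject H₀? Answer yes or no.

reject H₀: no

SE = σ/√n = 5/√19 = 1.1471
z = (x̄−μ₀)/SE = (50.58−48)/1.1471 = 2.2492
p-value (two-sided) = 0.02450
At α=0.01: p ≥ α → fail to reject H₀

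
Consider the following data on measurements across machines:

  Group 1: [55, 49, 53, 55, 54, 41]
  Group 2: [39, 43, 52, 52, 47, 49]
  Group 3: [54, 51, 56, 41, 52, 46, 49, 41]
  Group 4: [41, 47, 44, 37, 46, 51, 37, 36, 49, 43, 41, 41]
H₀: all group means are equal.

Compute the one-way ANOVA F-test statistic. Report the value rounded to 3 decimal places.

Group means [51.17, 47.00, 48.75, 42.75], grand mean 46.625
SSB = Σnᵢ(x̄ᵢ−x̄)² = 340.917; SSW = ΣΣ(x−x̄ᵢ)² = 764.583
MSB = 340.917/3 = 113.6389; MSW = 764.583/28 = 27.3065
F = MSB/MSW = 4.1616
df = (3, 28)

test statistic = 4.162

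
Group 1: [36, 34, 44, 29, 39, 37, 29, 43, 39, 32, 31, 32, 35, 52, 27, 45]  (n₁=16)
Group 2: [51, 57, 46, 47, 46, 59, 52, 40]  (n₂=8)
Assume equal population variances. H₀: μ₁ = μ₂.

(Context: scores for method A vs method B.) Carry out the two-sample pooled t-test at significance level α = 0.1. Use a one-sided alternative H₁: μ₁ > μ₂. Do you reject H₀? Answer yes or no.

reject H₀: no

x̄₁=36.500, s₁=6.861, n₁=16
x̄₂=49.750, s₂=6.274, n₂=8
s_p² = [15·6.861² + 7·6.274²]/22 = 44.6136
SE = √(s_p²·(1/16+1/8)) = 2.8922
t = (36.500−49.750)/2.8922 = -4.5812
df = 22
p-value (one-sided, H₁ greater) = 0.99993
At α=0.1: p ≥ α → fail to reject H₀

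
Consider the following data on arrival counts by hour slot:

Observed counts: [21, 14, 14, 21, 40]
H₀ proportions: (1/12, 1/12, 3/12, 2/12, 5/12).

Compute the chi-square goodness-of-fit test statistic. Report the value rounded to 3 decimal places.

test statistic = 25.582

n = 110; E_i = n·p_i = [9.17, 9.17, 27.50, 18.33, 45.83]
χ² = (21−9.17)²/9.17 + (14−9.17)²/9.17 + (14−27.50)²/27.50 + (21−18.33)²/18.33 + (40−45.83)²/45.83 = 25.5818
df = 4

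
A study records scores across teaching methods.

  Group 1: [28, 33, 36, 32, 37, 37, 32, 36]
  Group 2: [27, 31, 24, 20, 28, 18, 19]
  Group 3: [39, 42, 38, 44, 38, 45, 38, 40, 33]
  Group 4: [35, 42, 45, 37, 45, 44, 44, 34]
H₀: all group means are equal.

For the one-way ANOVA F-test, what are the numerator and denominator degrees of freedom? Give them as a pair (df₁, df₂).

k = 4 groups, N = 32 total
df = (k−1, N−k) = (4−1, 32−4) = (3, 28)

degrees of freedom = [3, 28]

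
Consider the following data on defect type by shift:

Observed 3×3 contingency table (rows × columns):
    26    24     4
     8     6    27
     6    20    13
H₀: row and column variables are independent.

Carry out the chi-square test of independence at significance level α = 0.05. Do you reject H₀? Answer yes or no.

Row totals [54, 41, 39], col totals [40, 50, 44], n=134
χ² = (26−16.12)²/16.12 + (24−20.15)²/20.15 + (4−17.73)²/17.73 + (8−12.24)²/12.24 + (6−15.30)²/15.30 + (27−13.46)²/13.46 + (6−11.64)²/11.64 + (20−14.55)²/14.55 + (13−12.81)²/12.81 = 42.9346
df = 4
p-value (upper-tail) = 0.00000
At α=0.05: p < α → reject H₀

reject H₀: yes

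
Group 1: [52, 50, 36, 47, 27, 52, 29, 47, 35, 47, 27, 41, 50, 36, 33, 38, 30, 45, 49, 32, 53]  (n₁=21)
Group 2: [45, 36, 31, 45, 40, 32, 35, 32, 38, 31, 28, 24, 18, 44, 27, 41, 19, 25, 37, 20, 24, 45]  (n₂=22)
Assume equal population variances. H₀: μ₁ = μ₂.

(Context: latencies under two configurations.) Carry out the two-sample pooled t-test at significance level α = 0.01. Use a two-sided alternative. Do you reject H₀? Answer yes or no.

x̄₁=40.762, s₁=9.033, n₁=21
x̄₂=32.591, s₂=8.738, n₂=22
s_p² = [20·9.033² + 21·8.738²]/41 = 78.9056
SE = √(s_p²·(1/21+1/22)) = 2.7100
t = (40.762−32.591)/2.7100 = 3.0151
df = 41
p-value (two-sided) = 0.00439
At α=0.01: p < α → reject H₀

reject H₀: yes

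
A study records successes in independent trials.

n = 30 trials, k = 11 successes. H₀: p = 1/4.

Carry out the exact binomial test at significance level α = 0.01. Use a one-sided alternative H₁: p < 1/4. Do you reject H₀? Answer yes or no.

reject H₀: no

Exact binomial: n=30, k=11, p₀=1/4=0.2500
P(X≤11) from Σ C(n,i)·p₀^i·(1−p₀)^(n−i)
p-value (one-sided, H₁ less) = 0.94934
At α=0.01: p ≥ α → fail to reject H₀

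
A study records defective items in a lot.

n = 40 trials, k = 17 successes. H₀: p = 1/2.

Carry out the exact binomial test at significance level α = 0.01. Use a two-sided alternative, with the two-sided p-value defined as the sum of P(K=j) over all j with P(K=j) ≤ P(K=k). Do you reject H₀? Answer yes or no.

reject H₀: no

Exact binomial: n=40, k=17, p₀=1/2=0.5000
P(X=j) = C(n,j)·p₀^j·(1−p₀)^(n−j); p = Σ P(X=j) over j with P(X=j) ≤ P(X=17)
p-value (two-sided) = 0.42959
At α=0.01: p ≥ α → fail to reject H₀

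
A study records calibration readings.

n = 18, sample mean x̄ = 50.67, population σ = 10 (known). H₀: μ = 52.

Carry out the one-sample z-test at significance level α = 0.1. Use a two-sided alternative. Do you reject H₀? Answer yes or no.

SE = σ/√n = 10/√18 = 2.3570
z = (x̄−μ₀)/SE = (50.67−52)/2.3570 = -0.5643
p-value (two-sided) = 0.57257
At α=0.1: p ≥ α → fail to reject H₀

reject H₀: no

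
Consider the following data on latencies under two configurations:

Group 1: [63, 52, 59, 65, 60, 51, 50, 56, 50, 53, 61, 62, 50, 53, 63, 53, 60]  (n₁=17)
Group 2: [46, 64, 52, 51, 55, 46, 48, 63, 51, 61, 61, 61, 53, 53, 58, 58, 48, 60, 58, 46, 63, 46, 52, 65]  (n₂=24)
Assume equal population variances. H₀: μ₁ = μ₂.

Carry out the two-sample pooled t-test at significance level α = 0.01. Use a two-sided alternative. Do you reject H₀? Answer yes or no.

reject H₀: no

x̄₁=56.529, s₁=5.316, n₁=17
x̄₂=54.958, s₂=6.423, n₂=24
s_p² = [16·5.316² + 23·6.423²]/39 = 35.9280
SE = √(s_p²·(1/17+1/24)) = 1.9001
t = (56.529−54.958)/1.9001 = 0.8268
df = 39
p-value (two-sided) = 0.41336
At α=0.01: p ≥ α → fail to reject H₀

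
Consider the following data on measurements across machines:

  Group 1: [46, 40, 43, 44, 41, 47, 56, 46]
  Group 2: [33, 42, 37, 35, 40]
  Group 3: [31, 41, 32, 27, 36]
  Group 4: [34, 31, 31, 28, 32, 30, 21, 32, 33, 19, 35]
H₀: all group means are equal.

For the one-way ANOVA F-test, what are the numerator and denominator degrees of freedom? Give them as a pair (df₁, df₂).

k = 4 groups, N = 29 total
df = (k−1, N−k) = (4−1, 29−4) = (3, 25)

degrees of freedom = [3, 25]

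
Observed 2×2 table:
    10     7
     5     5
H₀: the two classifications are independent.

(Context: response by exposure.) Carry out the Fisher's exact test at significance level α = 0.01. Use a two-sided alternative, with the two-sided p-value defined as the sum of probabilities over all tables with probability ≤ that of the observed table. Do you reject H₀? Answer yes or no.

reject H₀: no

Margins: r₁=17, r₂=10, c₁=15, c₂=12, n=27
p_obs = C(17,10)·C(10,5)/C(27,15); sum pmf over tables with pmf ≤ p_obs
p-value (two-sided) = 0.70633
At α=0.01: p ≥ α → fail to reject H₀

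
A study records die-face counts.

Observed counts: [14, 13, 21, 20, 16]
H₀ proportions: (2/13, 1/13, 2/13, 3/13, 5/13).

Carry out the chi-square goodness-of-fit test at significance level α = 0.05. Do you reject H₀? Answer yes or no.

n = 84; E_i = n·p_i = [12.92, 6.46, 12.92, 19.38, 32.31]
χ² = (14−12.92)²/12.92 + (13−6.46)²/6.46 + (21−12.92)²/12.92 + (20−19.38)²/19.38 + (16−32.31)²/32.31 = 20.0052
df = 4
p-value (upper-tail) = 0.00050
At α=0.05: p < α → reject H₀

reject H₀: yes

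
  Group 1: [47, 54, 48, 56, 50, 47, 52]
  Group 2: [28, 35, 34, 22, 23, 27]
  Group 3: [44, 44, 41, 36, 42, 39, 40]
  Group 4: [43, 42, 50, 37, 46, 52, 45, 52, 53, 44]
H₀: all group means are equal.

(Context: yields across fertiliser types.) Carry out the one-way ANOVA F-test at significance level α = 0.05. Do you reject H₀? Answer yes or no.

Group means [50.57, 28.17, 40.86, 46.40], grand mean 42.433
SSB = Σnᵢ(x̄ᵢ−x̄)² = 1859.562; SSW = ΣΣ(x−x̄ᵢ)² = 517.805
MSB = 1859.562/3 = 619.8540; MSW = 517.805/26 = 19.9156
F = MSB/MSW = 31.1241
df = (3, 26)
p-value (upper-tail) = 0.00000
At α=0.05: p < α → reject H₀

reject H₀: yes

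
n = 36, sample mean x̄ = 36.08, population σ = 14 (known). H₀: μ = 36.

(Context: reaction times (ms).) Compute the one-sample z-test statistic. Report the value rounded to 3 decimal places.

test statistic = 0.034

SE = σ/√n = 14/√36 = 2.3333
z = (x̄−μ₀)/SE = (36.08−36)/2.3333 = 0.0343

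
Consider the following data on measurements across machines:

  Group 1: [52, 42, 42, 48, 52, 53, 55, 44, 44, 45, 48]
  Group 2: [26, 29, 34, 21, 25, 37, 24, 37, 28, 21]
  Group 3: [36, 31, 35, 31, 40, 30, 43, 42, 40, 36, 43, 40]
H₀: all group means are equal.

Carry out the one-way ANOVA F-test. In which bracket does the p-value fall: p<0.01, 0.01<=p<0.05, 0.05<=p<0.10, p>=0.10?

p-value bracket: p<0.01

Group means [47.73, 28.20, 37.25], grand mean 38.000
SSB = Σnᵢ(x̄ᵢ−x̄)² = 2007.968; SSW = ΣΣ(x−x̄ᵢ)² = 794.032
MSB = 2007.968/2 = 1003.9841; MSW = 794.032/30 = 26.4677
F = MSB/MSW = 37.9324
df = (2, 30)
p-value (upper-tail) = 0.00000
→ bracket: p<0.01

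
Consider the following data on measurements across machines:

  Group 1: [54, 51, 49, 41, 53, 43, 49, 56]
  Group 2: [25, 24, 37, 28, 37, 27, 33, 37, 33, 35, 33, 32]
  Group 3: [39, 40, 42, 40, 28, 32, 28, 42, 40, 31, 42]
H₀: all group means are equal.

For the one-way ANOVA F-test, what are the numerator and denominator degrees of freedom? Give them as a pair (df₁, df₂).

k = 3 groups, N = 31 total
df = (k−1, N−k) = (3−1, 31−3) = (2, 28)

degrees of freedom = [2, 28]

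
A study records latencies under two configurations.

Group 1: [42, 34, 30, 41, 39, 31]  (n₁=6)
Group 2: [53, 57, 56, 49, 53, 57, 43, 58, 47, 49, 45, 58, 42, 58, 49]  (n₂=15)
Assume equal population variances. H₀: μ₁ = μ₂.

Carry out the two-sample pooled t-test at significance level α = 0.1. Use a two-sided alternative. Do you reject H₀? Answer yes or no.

reject H₀: yes

x̄₁=36.167, s₁=5.193, n₁=6
x̄₂=51.600, s₂=5.705, n₂=15
s_p² = [5·5.193² + 14·5.705²]/19 = 31.0754
SE = √(s_p²·(1/6+1/15)) = 2.6928
t = (36.167−51.600)/2.6928 = -5.7314
df = 19
p-value (two-sided) = 0.00002
At α=0.1: p < α → reject H₀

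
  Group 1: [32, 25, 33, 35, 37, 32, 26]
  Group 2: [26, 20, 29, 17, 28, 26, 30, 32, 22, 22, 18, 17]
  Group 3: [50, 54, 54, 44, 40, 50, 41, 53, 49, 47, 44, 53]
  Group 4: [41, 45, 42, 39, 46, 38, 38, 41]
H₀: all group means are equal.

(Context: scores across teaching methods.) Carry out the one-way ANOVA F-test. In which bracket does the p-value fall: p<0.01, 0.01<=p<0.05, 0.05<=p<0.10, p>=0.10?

Group means [31.43, 23.92, 48.25, 41.25], grand mean 36.308
SSB = Σnᵢ(x̄ᵢ−x̄)² = 3915.927; SSW = ΣΣ(x−x̄ᵢ)² = 764.381
MSB = 3915.927/3 = 1305.3089; MSW = 764.381/35 = 21.8395
F = MSB/MSW = 59.7684
df = (3, 35)
p-value (upper-tail) = 0.00000
→ bracket: p<0.01

p-value bracket: p<0.01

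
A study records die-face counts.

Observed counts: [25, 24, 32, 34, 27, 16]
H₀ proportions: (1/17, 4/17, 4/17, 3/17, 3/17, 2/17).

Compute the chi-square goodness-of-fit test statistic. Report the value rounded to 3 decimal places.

test statistic = 33.662

n = 158; E_i = n·p_i = [9.29, 37.18, 37.18, 27.88, 27.88, 18.59]
χ² = (25−9.29)²/9.29 + (24−37.18)²/37.18 + (32−37.18)²/37.18 + (34−27.88)²/27.88 + (27−27.88)²/27.88 + (16−18.59)²/18.59 = 33.6624
df = 5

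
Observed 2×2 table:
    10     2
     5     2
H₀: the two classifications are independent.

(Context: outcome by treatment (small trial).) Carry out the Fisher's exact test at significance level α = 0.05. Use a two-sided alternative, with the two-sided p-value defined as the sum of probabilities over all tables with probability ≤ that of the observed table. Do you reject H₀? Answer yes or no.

reject H₀: no

Margins: r₁=12, r₂=7, c₁=15, c₂=4, n=19
p_obs = C(12,10)·C(7,5)/C(19,15); sum pmf over tables with pmf ≤ p_obs
p-value (two-sided) = 0.60268
At α=0.05: p ≥ α → fail to reject H₀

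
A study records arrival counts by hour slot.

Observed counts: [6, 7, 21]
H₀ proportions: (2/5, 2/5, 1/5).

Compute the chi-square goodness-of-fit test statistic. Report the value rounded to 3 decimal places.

n = 34; E_i = n·p_i = [13.60, 13.60, 6.80]
χ² = (6−13.60)²/13.60 + (7−13.60)²/13.60 + (21−6.80)²/6.80 = 37.1029
df = 2

test statistic = 37.103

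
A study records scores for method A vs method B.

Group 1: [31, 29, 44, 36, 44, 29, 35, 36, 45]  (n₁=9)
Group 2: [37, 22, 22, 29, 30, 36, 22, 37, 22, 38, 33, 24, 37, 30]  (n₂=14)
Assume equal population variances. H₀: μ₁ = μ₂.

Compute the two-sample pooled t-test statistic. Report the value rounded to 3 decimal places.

x̄₁=36.556, s₁=6.425, n₁=9
x̄₂=29.929, s₂=6.498, n₂=14
s_p² = [8·6.425² + 13·6.498²]/21 = 41.8643
SE = √(s_p²·(1/9+1/14)) = 2.7644
t = (36.556−29.929)/2.7644 = 2.3973
df = 21

test statistic = 2.397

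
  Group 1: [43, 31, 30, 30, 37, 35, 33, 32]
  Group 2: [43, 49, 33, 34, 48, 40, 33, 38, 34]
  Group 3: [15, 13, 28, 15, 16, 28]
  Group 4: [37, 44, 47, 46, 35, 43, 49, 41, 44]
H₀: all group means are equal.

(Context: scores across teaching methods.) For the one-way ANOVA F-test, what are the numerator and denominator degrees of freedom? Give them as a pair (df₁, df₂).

k = 4 groups, N = 32 total
df = (k−1, N−k) = (4−1, 32−4) = (3, 28)

degrees of freedom = [3, 28]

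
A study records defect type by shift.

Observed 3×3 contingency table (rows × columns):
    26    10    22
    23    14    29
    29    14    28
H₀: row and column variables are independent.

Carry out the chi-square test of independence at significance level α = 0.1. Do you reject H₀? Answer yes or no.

reject H₀: no

Row totals [58, 66, 71], col totals [78, 38, 79], n=195
χ² = (26−23.20)²/23.20 + (10−11.30)²/11.30 + (22−23.50)²/23.50 + (23−26.40)²/26.40 + (14−12.86)²/12.86 + (29−26.74)²/26.74 + (29−28.40)²/28.40 + (14−13.84)²/13.84 + (28−28.76)²/28.76 = 1.3483
df = 4
p-value (upper-tail) = 0.85312
At α=0.1: p ≥ α → fail to reject H₀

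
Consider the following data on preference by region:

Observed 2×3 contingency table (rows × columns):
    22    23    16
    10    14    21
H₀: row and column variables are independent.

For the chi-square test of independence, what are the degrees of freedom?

degrees of freedom = 2

df = (r−1)(c−1) = (2−1)·(3−1) = 2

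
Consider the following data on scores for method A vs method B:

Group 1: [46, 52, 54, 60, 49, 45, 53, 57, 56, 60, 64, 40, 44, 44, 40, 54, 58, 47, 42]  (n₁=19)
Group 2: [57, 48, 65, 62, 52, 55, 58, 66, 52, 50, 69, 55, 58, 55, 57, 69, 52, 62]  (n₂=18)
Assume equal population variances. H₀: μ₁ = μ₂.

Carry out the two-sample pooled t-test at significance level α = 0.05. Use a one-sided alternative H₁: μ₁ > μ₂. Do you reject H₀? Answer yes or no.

reject H₀: no

x̄₁=50.789, s₁=7.323, n₁=19
x̄₂=57.889, s₂=6.361, n₂=18
s_p² = [18·7.323² + 17·6.361²]/35 = 47.2267
SE = √(s_p²·(1/19+1/18)) = 2.2604
t = (50.789−57.889)/2.2604 = -3.1408
df = 35
p-value (one-sided, H₁ greater) = 0.99829
At α=0.05: p ≥ α → fail to reject H₀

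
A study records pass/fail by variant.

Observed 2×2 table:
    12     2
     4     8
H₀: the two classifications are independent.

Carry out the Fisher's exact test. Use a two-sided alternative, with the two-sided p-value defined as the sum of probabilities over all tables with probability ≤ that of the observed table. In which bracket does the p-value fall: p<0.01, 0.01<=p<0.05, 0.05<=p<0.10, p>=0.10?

Margins: r₁=14, r₂=12, c₁=16, c₂=10, n=26
p_obs = C(14,12)·C(12,4)/C(26,16); sum pmf over tables with pmf ≤ p_obs
p-value (two-sided) = 0.01378
→ bracket: 0.01<=p<0.05

p-value bracket: 0.01<=p<0.05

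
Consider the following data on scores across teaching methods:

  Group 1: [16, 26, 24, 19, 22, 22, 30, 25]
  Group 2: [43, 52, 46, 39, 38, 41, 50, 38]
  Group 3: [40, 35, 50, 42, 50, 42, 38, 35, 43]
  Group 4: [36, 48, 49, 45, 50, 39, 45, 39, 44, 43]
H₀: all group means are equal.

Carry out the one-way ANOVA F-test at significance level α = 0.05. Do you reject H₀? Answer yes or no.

Group means [23.00, 43.38, 41.67, 43.80], grand mean 38.400
SSB = Σnᵢ(x̄ᵢ−x̄)² = 2482.925; SSW = ΣΣ(x−x̄ᵢ)² = 777.475
MSB = 2482.925/3 = 827.6417; MSW = 777.475/31 = 25.0798
F = MSB/MSW = 33.0003
df = (3, 31)
p-value (upper-tail) = 0.00000
At α=0.05: p < α → reject H₀

reject H₀: yes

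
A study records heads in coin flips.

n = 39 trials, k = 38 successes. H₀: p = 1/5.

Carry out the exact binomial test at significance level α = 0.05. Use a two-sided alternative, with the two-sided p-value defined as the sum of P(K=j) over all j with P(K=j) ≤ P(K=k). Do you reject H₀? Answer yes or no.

Exact binomial: n=39, k=38, p₀=1/5=0.2000
P(X=j) = C(n,j)·p₀^j·(1−p₀)^(n−j); p = Σ P(X=j) over j with P(X=j) ≤ P(X=38)
p-value (two-sided) = 0.00000
At α=0.05: p < α → reject H₀

reject H₀: yes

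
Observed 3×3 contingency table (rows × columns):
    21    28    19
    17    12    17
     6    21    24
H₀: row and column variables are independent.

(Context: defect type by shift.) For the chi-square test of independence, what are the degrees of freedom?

degrees of freedom = 4

df = (r−1)(c−1) = (3−1)·(3−1) = 4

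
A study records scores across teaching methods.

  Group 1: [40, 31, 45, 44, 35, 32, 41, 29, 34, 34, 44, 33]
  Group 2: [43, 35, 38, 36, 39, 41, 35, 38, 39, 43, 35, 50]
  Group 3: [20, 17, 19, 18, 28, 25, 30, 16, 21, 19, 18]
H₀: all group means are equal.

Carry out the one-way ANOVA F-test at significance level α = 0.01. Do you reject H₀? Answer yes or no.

reject H₀: yes

Group means [36.83, 39.33, 21.00], grand mean 32.714
SSB = Σnᵢ(x̄ᵢ−x̄)² = 2238.810; SSW = ΣΣ(x−x̄ᵢ)² = 778.333
MSB = 2238.810/2 = 1119.4048; MSW = 778.333/32 = 24.3229
F = MSB/MSW = 46.0226
df = (2, 32)
p-value (upper-tail) = 0.00000
At α=0.01: p < α → reject H₀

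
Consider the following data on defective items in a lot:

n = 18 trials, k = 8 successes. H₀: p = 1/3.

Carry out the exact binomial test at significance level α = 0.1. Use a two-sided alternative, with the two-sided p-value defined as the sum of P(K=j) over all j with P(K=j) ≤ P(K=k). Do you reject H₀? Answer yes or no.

reject H₀: no

Exact binomial: n=18, k=8, p₀=1/3=0.3333
P(X=j) = C(n,j)·p₀^j·(1−p₀)^(n−j); p = Σ P(X=j) over j with P(X=j) ≤ P(X=8)
p-value (two-sided) = 0.32493
At α=0.1: p ≥ α → fail to reject H₀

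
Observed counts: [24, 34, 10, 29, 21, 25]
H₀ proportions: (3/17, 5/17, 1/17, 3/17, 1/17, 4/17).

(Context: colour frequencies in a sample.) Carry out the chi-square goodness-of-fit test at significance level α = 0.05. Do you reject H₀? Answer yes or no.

reject H₀: yes

n = 143; E_i = n·p_i = [25.24, 42.06, 8.41, 25.24, 8.41, 33.65]
χ² = (24−25.24)²/25.24 + (34−42.06)²/42.06 + (10−8.41)²/8.41 + (29−25.24)²/25.24 + (21−8.41)²/8.41 + (25−33.65)²/33.65 = 23.5267
df = 5
p-value (upper-tail) = 0.00027
At α=0.05: p < α → reject H₀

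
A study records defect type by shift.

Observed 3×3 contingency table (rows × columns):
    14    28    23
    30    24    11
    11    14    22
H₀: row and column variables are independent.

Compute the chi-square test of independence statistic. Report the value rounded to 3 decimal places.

test statistic = 17.000

Row totals [65, 65, 47], col totals [55, 66, 56], n=177
χ² = (14−20.20)²/20.20 + (28−24.24)²/24.24 + (23−20.56)²/20.56 + (30−20.20)²/20.20 + (24−24.24)²/24.24 + (11−20.56)²/20.56 + (11−14.60)²/14.60 + (14−17.53)²/17.53 + (22−14.87)²/14.87 = 17.0000
df = 4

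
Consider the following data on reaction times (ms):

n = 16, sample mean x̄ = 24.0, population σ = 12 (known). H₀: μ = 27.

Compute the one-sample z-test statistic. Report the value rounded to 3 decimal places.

SE = σ/√n = 12/√16 = 3.0000
z = (x̄−μ₀)/SE = (24.0−27)/3.0000 = -1.0000

test statistic = -1.000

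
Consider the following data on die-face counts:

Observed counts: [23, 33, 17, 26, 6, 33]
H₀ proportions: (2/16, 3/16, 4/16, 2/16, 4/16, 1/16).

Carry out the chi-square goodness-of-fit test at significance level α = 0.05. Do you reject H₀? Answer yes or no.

reject H₀: yes

n = 138; E_i = n·p_i = [17.25, 25.88, 34.50, 17.25, 34.50, 8.62]
χ² = (23−17.25)²/17.25 + (33−25.88)²/25.88 + (17−34.50)²/34.50 + (26−17.25)²/17.25 + (6−34.50)²/34.50 + (33−8.62)²/8.62 = 109.6232
df = 5
p-value (upper-tail) = 0.00000
At α=0.05: p < α → reject H₀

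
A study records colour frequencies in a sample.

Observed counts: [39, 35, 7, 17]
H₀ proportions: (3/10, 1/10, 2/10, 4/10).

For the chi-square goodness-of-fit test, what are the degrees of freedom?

degrees of freedom = 3

df = k − 1 = 4 − 1 = 3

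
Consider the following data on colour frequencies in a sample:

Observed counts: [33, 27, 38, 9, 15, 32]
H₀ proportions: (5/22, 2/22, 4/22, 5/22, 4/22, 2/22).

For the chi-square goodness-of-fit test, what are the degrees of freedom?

degrees of freedom = 5

df = k − 1 = 6 − 1 = 5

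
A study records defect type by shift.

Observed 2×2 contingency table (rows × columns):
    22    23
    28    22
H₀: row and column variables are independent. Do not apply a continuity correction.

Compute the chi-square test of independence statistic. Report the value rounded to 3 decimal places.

test statistic = 0.480

Row totals [45, 50], col totals [50, 45], n=95
χ² = (22−23.68)²/23.68 + (23−21.32)²/21.32 + (28−26.32)²/26.32 + (22−23.68)²/23.68 = 0.4804
df = 1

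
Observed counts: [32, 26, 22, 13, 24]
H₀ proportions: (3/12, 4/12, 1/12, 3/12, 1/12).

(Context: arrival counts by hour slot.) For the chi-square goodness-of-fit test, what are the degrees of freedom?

degrees of freedom = 4

df = k − 1 = 5 − 1 = 4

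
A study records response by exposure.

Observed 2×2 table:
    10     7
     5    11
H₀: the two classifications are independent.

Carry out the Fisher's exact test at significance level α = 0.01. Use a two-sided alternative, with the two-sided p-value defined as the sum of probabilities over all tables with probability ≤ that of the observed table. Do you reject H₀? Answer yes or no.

reject H₀: no

Margins: r₁=17, r₂=16, c₁=15, c₂=18, n=33
p_obs = C(17,10)·C(16,5)/C(33,15); sum pmf over tables with pmf ≤ p_obs
p-value (two-sided) = 0.16632
At α=0.01: p ≥ α → fail to reject H₀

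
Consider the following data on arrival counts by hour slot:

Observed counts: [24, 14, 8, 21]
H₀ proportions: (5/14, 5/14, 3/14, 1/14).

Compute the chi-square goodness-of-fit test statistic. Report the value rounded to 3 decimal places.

n = 67; E_i = n·p_i = [23.93, 23.93, 14.36, 4.79]
χ² = (24−23.93)²/23.93 + (14−23.93)²/23.93 + (8−14.36)²/14.36 + (21−4.79)²/4.79 = 61.8697
df = 3

test statistic = 61.870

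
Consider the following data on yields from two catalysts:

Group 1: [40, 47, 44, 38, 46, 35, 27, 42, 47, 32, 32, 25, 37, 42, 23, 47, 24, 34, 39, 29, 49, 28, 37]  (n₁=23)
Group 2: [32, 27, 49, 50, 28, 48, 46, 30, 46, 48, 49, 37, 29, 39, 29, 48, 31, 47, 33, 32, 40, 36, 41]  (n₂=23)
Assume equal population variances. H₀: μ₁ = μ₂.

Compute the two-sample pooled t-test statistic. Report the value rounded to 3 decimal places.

x̄₁=36.696, s₁=8.126, n₁=23
x̄₂=38.913, s₂=8.224, n₂=23
s_p² = [22·8.126² + 22·8.224²]/44 = 66.8340
SE = √(s_p²·(1/23+1/23)) = 2.4107
t = (36.696−38.913)/2.4107 = -0.9198
df = 44

test statistic = -0.920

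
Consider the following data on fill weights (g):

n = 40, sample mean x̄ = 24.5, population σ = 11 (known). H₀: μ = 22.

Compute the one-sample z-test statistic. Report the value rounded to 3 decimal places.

SE = σ/√n = 11/√40 = 1.7393
z = (x̄−μ₀)/SE = (24.5−22)/1.7393 = 1.4374

test statistic = 1.437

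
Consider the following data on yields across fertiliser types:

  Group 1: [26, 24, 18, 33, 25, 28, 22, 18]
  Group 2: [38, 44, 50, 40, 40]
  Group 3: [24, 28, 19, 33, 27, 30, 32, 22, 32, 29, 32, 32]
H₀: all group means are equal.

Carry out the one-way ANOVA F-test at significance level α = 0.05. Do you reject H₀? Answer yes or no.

reject H₀: yes

Group means [24.25, 42.40, 28.33], grand mean 29.840
SSB = Σnᵢ(x̄ᵢ−x̄)² = 1065.993; SSW = ΣΣ(x−x̄ᵢ)² = 495.367
MSB = 1065.993/2 = 532.9967; MSW = 495.367/22 = 22.5167
F = MSB/MSW = 23.6712
df = (2, 22)
p-value (upper-tail) = 0.00000
At α=0.05: p < α → reject H₀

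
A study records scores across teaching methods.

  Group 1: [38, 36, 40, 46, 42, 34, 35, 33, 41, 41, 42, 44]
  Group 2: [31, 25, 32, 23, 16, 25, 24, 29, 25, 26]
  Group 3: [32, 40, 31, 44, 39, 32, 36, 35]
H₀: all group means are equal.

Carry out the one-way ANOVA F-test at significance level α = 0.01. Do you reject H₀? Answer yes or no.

Group means [39.33, 25.60, 36.12], grand mean 33.900
SSB = Σnᵢ(x̄ᵢ−x̄)² = 1082.758; SSW = ΣΣ(x−x̄ᵢ)² = 517.942
MSB = 1082.758/2 = 541.3792; MSW = 517.942/27 = 19.1830
F = MSB/MSW = 28.2218
df = (2, 27)
p-value (upper-tail) = 0.00000
At α=0.01: p < α → reject H₀

reject H₀: yes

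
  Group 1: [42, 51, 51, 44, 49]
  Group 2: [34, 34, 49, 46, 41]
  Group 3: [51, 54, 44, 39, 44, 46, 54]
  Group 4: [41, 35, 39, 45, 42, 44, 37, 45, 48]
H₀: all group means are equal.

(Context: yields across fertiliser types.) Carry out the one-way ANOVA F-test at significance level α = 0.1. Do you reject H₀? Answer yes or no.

reject H₀: yes

Group means [47.40, 40.80, 47.43, 41.78], grand mean 44.192
SSB = Σnᵢ(x̄ᵢ−x̄)² = 234.769; SSW = ΣΣ(x−x̄ᵢ)² = 593.270
MSB = 234.769/3 = 78.2562; MSW = 593.270/22 = 26.9668
F = MSB/MSW = 2.9019
df = (3, 22)
p-value (upper-tail) = 0.05771
At α=0.1: p < α → reject H₀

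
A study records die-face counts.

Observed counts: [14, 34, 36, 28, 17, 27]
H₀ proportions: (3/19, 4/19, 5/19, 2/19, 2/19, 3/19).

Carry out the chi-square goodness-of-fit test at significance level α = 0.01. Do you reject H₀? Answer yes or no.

reject H₀: no

n = 156; E_i = n·p_i = [24.63, 32.84, 41.05, 16.42, 16.42, 24.63]
χ² = (14−24.63)²/24.63 + (34−32.84)²/32.84 + (36−41.05)²/41.05 + (28−16.42)²/16.42 + (17−16.42)²/16.42 + (27−24.63)²/24.63 = 13.6643
df = 5
p-value (upper-tail) = 0.01789
At α=0.01: p ≥ α → fail to reject H₀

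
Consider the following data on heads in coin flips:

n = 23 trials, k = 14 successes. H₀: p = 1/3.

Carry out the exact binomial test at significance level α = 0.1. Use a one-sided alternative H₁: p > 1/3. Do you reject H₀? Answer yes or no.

Exact binomial: n=23, k=14, p₀=1/3=0.3333
P(X≥14) from Σ C(n,i)·p₀^i·(1−p₀)^(n−i)
p-value (one-sided, H₁ greater) = 0.00619
At α=0.1: p < α → reject H₀

reject H₀: yes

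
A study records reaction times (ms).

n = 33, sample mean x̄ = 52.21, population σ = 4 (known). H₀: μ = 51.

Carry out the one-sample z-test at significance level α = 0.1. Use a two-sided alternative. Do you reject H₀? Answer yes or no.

reject H₀: yes

SE = σ/√n = 4/√33 = 0.6963
z = (x̄−μ₀)/SE = (52.21−51)/0.6963 = 1.7377
p-value (two-sided) = 0.08226
At α=0.1: p < α → reject H₀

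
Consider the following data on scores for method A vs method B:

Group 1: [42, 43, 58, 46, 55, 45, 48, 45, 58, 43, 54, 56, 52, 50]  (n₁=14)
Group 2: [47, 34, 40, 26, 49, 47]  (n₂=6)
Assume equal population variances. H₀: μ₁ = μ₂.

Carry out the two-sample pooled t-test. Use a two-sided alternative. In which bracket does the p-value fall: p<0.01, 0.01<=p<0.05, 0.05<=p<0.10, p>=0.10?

x̄₁=49.643, s₁=5.813, n₁=14
x̄₂=40.500, s₂=9.050, n₂=6
s_p² = [13·5.813² + 5·9.050²]/18 = 47.1508
SE = √(s_p²·(1/14+1/6)) = 3.3506
t = (49.643−40.500)/3.3506 = 2.7287
df = 18
p-value (two-sided) = 0.01378
→ bracket: 0.01<=p<0.05

p-value bracket: 0.01<=p<0.05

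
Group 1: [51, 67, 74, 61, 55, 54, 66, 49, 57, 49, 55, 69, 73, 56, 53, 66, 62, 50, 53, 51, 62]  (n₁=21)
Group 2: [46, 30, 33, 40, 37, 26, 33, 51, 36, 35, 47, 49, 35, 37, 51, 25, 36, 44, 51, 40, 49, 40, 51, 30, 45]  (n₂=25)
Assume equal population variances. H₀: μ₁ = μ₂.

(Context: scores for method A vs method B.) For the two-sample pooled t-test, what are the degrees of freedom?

degrees of freedom = 44

df = n₁ + n₂ − 2 = 21 + 25 − 2 = 44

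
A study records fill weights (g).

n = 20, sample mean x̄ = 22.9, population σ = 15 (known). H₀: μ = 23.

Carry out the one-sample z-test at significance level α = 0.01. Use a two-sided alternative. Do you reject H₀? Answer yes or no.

SE = σ/√n = 15/√20 = 3.3541
z = (x̄−μ₀)/SE = (22.9−23)/3.3541 = -0.0298
p-value (two-sided) = 0.97622
At α=0.01: p ≥ α → fail to reject H₀

reject H₀: no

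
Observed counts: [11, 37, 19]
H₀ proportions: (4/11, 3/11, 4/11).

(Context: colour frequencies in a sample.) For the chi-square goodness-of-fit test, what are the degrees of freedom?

df = k − 1 = 3 − 1 = 2

degrees of freedom = 2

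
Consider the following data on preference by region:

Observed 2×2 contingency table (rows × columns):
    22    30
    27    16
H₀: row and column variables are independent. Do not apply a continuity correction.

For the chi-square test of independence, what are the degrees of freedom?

degrees of freedom = 1

df = (r−1)(c−1) = (2−1)·(2−1) = 1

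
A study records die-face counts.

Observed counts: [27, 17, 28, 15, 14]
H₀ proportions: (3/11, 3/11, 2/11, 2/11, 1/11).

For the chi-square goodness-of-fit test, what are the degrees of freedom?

df = k − 1 = 5 − 1 = 4

degrees of freedom = 4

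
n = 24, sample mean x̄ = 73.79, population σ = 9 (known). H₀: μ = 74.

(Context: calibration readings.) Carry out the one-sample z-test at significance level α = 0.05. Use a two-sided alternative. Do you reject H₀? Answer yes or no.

reject H₀: no

SE = σ/√n = 9/√24 = 1.8371
z = (x̄−μ₀)/SE = (73.79−74)/1.8371 = -0.1143
p-value (two-sided) = 0.90899
At α=0.05: p ≥ α → fail to reject H₀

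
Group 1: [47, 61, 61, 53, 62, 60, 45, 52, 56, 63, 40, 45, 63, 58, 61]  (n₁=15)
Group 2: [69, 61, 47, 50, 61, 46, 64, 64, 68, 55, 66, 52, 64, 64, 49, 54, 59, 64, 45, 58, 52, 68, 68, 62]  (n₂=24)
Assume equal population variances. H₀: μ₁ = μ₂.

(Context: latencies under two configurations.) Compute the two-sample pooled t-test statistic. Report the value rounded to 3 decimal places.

x̄₁=55.133, s₁=7.661, n₁=15
x̄₂=58.750, s₂=7.697, n₂=24
s_p² = [14·7.661² + 23·7.697²]/37 = 59.0333
SE = √(s_p²·(1/15+1/24)) = 2.5289
t = (55.133−58.750)/2.5289 = -1.4301
df = 37

test statistic = -1.430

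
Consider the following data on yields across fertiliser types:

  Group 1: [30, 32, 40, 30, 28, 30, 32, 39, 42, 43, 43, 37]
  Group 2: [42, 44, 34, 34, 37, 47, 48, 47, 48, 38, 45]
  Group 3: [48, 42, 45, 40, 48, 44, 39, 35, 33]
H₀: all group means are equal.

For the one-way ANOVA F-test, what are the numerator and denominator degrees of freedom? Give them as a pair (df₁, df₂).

k = 3 groups, N = 32 total
df = (k−1, N−k) = (3−1, 32−3) = (2, 29)

degrees of freedom = [2, 29]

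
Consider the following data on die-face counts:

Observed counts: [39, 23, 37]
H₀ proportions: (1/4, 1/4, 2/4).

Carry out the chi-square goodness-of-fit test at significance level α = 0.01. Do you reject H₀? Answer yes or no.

reject H₀: yes

n = 99; E_i = n·p_i = [24.75, 24.75, 49.50]
χ² = (39−24.75)²/24.75 + (23−24.75)²/24.75 + (37−49.50)²/49.50 = 11.4848
df = 2
p-value (upper-tail) = 0.00321
At α=0.01: p < α → reject H₀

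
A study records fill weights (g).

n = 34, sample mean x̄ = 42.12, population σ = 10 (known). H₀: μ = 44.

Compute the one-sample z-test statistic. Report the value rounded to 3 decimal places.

test statistic = -1.096

SE = σ/√n = 10/√34 = 1.7150
z = (x̄−μ₀)/SE = (42.12−44)/1.7150 = -1.0962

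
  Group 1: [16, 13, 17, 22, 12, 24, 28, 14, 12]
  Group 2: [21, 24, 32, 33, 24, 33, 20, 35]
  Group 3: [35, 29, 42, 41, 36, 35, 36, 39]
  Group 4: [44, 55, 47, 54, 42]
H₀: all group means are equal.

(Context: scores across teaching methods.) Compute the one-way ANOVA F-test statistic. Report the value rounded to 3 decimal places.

test statistic = 38.426

Group means [17.56, 27.75, 36.62, 48.40], grand mean 30.500
SSB = Σnᵢ(x̄ᵢ−x̄)² = 3470.703; SSW = ΣΣ(x−x̄ᵢ)² = 782.797
MSB = 3470.703/3 = 1156.9009; MSW = 782.797/26 = 30.1076
F = MSB/MSW = 38.4256
df = (3, 26)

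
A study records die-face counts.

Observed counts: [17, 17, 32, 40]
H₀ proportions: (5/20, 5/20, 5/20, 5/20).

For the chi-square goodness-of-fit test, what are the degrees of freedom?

df = k − 1 = 4 − 1 = 3

degrees of freedom = 3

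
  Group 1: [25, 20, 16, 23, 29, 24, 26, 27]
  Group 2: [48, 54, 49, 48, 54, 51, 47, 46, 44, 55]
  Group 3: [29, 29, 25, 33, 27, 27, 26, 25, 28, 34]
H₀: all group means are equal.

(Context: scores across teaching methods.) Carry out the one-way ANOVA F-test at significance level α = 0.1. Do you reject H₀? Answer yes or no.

Group means [23.75, 49.60, 28.30], grand mean 34.607
SSB = Σnᵢ(x̄ᵢ−x̄)² = 3588.679; SSW = ΣΣ(x−x̄ᵢ)² = 332.000
MSB = 3588.679/2 = 1794.3393; MSW = 332.000/25 = 13.2800
F = MSB/MSW = 135.1159
df = (2, 25)
p-value (upper-tail) = 0.00000
At α=0.1: p < α → reject H₀

reject H₀: yes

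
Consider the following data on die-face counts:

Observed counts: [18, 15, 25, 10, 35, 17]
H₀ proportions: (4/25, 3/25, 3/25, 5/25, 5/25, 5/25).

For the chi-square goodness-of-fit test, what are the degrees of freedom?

df = k − 1 = 6 − 1 = 5

degrees of freedom = 5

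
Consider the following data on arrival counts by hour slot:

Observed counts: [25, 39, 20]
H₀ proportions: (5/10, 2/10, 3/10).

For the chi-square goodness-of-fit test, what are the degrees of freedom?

degrees of freedom = 2

df = k − 1 = 3 − 1 = 2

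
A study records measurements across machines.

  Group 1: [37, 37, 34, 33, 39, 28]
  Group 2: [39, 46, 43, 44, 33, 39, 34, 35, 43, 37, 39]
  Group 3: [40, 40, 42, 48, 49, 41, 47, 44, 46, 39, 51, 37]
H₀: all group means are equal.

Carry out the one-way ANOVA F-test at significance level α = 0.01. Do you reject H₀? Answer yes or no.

reject H₀: yes

Group means [34.67, 39.27, 43.67], grand mean 40.138
SSB = Σnᵢ(x̄ᵢ−x̄)² = 337.266; SSW = ΣΣ(x−x̄ᵢ)² = 484.182
MSB = 337.266/2 = 168.6332; MSW = 484.182/26 = 18.6224
F = MSB/MSW = 9.0554
df = (2, 26)
p-value (upper-tail) = 0.00104
At α=0.01: p < α → reject H₀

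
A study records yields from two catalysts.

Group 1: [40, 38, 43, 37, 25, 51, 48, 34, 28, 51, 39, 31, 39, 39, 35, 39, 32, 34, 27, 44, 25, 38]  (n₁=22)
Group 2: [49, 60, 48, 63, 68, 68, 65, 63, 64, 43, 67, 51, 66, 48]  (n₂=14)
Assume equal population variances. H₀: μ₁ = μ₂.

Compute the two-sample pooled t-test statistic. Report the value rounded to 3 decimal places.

x̄₁=37.136, s₁=7.485, n₁=22
x̄₂=58.786, s₂=8.903, n₂=14
s_p² = [21·7.485² + 13·8.903²]/34 = 64.9102
SE = √(s_p²·(1/22+1/14)) = 2.7544
t = (37.136−58.786)/2.7544 = -7.8598
df = 34

test statistic = -7.860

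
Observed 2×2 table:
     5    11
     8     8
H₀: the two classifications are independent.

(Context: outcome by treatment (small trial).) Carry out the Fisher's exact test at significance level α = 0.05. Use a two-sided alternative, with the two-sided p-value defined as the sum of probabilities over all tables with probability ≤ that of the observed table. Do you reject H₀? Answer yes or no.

Margins: r₁=16, r₂=16, c₁=13, c₂=19, n=32
p_obs = C(16,5)·C(16,8)/C(32,13); sum pmf over tables with pmf ≤ p_obs
p-value (two-sided) = 0.47255
At α=0.05: p ≥ α → fail to reject H₀

reject H₀: no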